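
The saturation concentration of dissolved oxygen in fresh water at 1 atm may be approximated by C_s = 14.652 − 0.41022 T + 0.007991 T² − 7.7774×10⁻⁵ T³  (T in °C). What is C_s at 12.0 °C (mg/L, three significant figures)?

C_s ≈ 10.7 mg/L

C_s = 14.652 − 0.41022×12.0 + 0.007991×12.0² − 7.7774×10⁻⁵×12.0³ = 10.75 mg/L.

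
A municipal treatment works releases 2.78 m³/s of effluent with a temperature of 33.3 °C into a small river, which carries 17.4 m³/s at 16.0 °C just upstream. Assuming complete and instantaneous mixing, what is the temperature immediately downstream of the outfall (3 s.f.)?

Flow-weighted mixing: C = (Q_r C_r + Q_w C_w)/(Q_r + Q_w)
= (17.4×16.0 + 2.78×33.3)/(17.4 + 2.78) = 371.0/20.18 = 18.38 °C.

18.4 °C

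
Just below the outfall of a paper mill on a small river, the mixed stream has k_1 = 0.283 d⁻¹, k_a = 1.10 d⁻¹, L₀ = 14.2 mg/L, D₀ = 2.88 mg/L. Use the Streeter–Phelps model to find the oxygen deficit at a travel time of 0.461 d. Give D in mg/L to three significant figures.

D ≈ 3.09 mg/L

k_1 L₀/(k_a−k_1) = 0.283×14.2/(1.10−0.283) = 4.019/0.8170 = 4.919 mg/L.
e^(−k_1 t) = e^(−0.283×0.4610) = 0.8777; e^(−k_a t) = e^(−1.10×0.4610) = 0.6022.
D = 4.919 × (0.8777 − 0.6022) + 2.88 × 0.6022 = 1.355 + 1.734 = 3.089 mg/L.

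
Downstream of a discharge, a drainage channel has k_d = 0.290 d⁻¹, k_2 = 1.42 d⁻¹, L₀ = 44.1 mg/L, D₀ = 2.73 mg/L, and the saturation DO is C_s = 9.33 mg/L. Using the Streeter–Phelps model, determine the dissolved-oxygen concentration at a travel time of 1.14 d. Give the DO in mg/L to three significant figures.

DO ≈ 2.90 mg/L

k_d L₀/(k_2−k_d) = 0.290×44.1/(1.42−0.290) = 12.79/1.130 = 11.32 mg/L.
e^(−k_d t) = e^(−0.290×1.140) = 0.7185; e^(−k_2 t) = e^(−1.42×1.140) = 0.1981.
D = 11.32 × (0.7185 − 0.1981) + 2.73 × 0.1981 = 5.889 + 0.5409 = 6.430 mg/L.
DO = C_s − D = 9.33 − 6.430 = 2.900 mg/L.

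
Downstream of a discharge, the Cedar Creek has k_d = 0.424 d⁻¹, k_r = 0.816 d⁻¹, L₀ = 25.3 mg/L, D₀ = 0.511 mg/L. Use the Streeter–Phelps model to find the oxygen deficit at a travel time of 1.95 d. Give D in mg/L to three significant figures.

D ≈ 6.50 mg/L

k_d L₀/(k_r−k_d) = 0.424×25.3/(0.816−0.424) = 10.73/0.3920 = 27.37 mg/L.
e^(−k_d t) = e^(−0.424×1.950) = 0.4374; e^(−k_r t) = e^(−0.816×1.950) = 0.2037.
D = 27.37 × (0.4374 − 0.2037) + 0.511 × 0.2037 = 6.397 + 0.1041 = 6.501 mg/L.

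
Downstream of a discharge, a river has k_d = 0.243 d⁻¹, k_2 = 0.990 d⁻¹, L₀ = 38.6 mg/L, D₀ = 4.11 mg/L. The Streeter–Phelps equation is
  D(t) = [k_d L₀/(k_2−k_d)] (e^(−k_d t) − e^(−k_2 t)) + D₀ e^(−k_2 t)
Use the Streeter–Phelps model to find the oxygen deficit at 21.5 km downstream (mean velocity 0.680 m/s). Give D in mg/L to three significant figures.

Travel time t = x/v = 21.5 km / (0.680 m/s) = 21500 m / 0.680 m/s = 31620 s = 0.3659 d.
k_d L₀/(k_2−k_d) = 0.243×38.6/(0.990−0.243) = 9.380/0.7470 = 12.56 mg/L.
e^(−k_d t) = e^(−0.243×0.3659) = 0.9149; e^(−k_2 t) = e^(−0.990×0.3659) = 0.6961.
D = 12.56 × (0.9149 − 0.6961) + 4.11 × 0.6961 = 2.748 + 2.861 = 5.609 mg/L.

D ≈ 5.61 mg/L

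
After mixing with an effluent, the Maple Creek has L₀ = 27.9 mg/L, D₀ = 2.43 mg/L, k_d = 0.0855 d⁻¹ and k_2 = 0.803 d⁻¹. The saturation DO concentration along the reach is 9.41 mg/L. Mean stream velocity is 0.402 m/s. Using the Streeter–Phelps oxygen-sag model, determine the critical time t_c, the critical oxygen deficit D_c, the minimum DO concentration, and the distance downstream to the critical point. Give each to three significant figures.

t_c ≈ 1.29 d; D_c ≈ 2.66 mg/L; min DO ≈ 6.75 mg/L; x_c ≈ 44.9 km

At the critical point dD/dt = 0, so k_d L₀ e^(−k_d t) = k_2 D. Substituting D(t) from the Streeter–Phelps equation and solving for t gives
t_c = ln[(k_2/k_d)(1 − D₀(k_2−k_d)/(k_d L₀))] / (k_2−k_d).
Here k_2−k_d = 0.7175 d⁻¹ and 1 − D₀(k_2−k_d)/(k_d L₀) = 1 − 2.43×0.7175/(0.0855×27.9) = 0.2691, so
t_c = ln(9.392 × 0.2691) / 0.7175 = 0.9272 / 0.7175 = 1.292 d.
L(t_c) = L₀ e^(−k_d t_c) = 27.9 × 0.8954 = 24.98 mg/L, and at the critical point k_2 D_c = k_d L, so D_c = (0.0855/0.803) × 24.98 = 2.660 mg/L.
Minimum DO = C_s − D_c = 9.41 − 2.660 = 6.750 mg/L.
x_c = v t_c = 0.402 m/s × 1.292 d × 86400 s/d = 44880 m ≈ 44.9 km.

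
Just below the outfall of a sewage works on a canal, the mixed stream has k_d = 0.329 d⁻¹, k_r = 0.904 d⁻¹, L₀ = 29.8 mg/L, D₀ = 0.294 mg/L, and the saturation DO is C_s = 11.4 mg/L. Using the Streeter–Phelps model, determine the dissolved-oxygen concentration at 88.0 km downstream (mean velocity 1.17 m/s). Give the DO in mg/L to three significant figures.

DO ≈ 6.22 mg/L

Travel time t = x/v = 88.0 km / (1.17 m/s) = 88000 m / 1.17 m/s = 75210 s = 0.8705 d.
k_d L₀/(k_r−k_d) = 0.329×29.8/(0.904−0.329) = 9.804/0.5750 = 17.05 mg/L.
e^(−k_d t) = e^(−0.329×0.8705) = 0.7510; e^(−k_r t) = e^(−0.904×0.8705) = 0.4552.
D = 17.05 × (0.7510 − 0.4552) + 0.294 × 0.4552 = 5.042 + 0.1338 = 5.176 mg/L.
DO = C_s − D = 11.4 − 5.176 = 6.224 mg/L.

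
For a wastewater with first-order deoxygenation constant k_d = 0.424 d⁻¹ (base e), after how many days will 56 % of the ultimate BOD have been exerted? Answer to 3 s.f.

t ≈ 1.94 d

y/L₀ = 1 − e^(−k_d t) = 0.56 ⇒ e^(−k_d t) = 0.440
t = −ln(0.440) / 0.424 = 0.8210 / 0.424 = 1.936 d.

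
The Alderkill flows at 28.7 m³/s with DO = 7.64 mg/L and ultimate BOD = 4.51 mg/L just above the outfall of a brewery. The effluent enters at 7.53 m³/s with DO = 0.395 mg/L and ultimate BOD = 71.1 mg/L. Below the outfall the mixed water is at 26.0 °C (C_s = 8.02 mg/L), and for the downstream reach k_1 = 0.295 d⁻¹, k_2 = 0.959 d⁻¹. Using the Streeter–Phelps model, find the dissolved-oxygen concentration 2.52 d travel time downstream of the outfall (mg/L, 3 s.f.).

Mixed DO = (28.7×7.64 + 7.53×0.395)/(28.7+7.53) = 222.2/36.23 = 6.134 mg/L.
Mixed L₀ = (28.7×4.51 + 7.53×71.1)/(36.23) = 664.8/36.23 = 18.35 mg/L.
Initial deficit D₀ = C_s − DO₀ = 8.02 − 6.134 = 1.886 mg/L.
D(2.52) = [0.295×18.35/(0.959−0.295)](e^(−0.295×2.52) − e^(−0.959×2.52)) + 1.886 e^(−0.959×2.52)
= 8.152 × (0.4755 − 0.08922) + 1.886 × 0.08922 = 3.317 mg/L.
DO = 8.02 − 3.317 = 4.703 mg/L.

DO ≈ 4.70 mg/L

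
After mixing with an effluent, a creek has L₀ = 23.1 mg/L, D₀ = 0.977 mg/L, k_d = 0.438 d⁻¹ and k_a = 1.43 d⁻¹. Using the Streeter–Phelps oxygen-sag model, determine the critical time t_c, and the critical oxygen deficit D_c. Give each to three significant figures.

t_c = [1/(k_a−k_d)] ln[(k_a/k_d)(1 − D₀(k_a−k_d)/(k_d L₀))]
= [1/(1.43−0.438)] ln[(1.43/0.438)(1 − 0.977×0.9920/(0.438×23.1))]
= (1/0.9920) ln[3.265 × 0.9042] = 1.008 × ln(2.952) = 1.008 × 1.083 = 1.091 d.
D_c = (k_d/k_a) L₀ e^(−k_d t_c) = (0.438/1.43) × 23.1 × e^(−0.438×1.091) = 0.3063 × 23.1 × 0.6200 = 4.387 mg/L.

t_c ≈ 1.09 d; D_c ≈ 4.39 mg/L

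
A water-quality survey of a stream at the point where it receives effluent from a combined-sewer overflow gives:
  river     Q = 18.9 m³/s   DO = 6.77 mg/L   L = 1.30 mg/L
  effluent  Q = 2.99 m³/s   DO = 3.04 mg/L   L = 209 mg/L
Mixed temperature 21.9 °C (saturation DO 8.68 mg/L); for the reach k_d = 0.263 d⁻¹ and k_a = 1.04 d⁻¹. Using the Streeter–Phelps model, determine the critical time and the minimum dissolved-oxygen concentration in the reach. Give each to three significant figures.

Mixed DO = (18.9×6.77 + 2.99×3.04)/(18.9+2.99) = 137.0/21.89 = 6.261 mg/L.
Mixed L₀ = (18.9×1.30 + 2.99×209)/(21.89) = 649.5/21.89 = 29.67 mg/L.
Initial deficit D₀ = C_s − DO₀ = 8.68 − 6.261 = 2.419 mg/L.
t_c = (1/0.7770) ln[(1.04/0.263)(1 − 2.419×0.7770/(0.263×29.67))] = 1.287 × ln(3.002) = 1.415 d.
D_c = (0.263/1.04) × 29.67 × e^(−0.263×1.415) = 0.2529 × 29.67 × 0.6893 = 5.172 mg/L.
Minimum DO = 8.68 − 5.172 = 3.508 mg/L.

t_c ≈ 1.41 d; minimum DO ≈ 3.51 mg/L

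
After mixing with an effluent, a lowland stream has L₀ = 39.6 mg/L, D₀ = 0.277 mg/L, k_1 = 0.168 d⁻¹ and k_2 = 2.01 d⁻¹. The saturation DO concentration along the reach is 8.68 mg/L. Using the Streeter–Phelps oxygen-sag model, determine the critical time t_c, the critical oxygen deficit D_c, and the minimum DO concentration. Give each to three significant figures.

t_c ≈ 1.30 d; D_c ≈ 2.66 mg/L; min DO ≈ 6.02 mg/L

At the critical point dD/dt = 0, so k_1 L₀ e^(−k_1 t) = k_2 D. Substituting D(t) from the Streeter–Phelps equation and solving for t gives
t_c = ln[(k_2/k_1)(1 − D₀(k_2−k_1)/(k_1 L₀))] / (k_2−k_1).
Here k_2−k_1 = 1.842 d⁻¹ and 1 − D₀(k_2−k_1)/(k_1 L₀) = 1 − 0.277×1.842/(0.168×39.6) = 0.9233, so
t_c = ln(11.96 × 0.9233) / 1.842 = 2.402 / 1.842 = 1.304 d.
L(t_c) = L₀ e^(−k_1 t_c) = 39.6 × 0.8033 = 31.81 mg/L, and at the critical point k_2 D_c = k_1 L, so D_c = (0.168/2.01) × 31.81 = 2.659 mg/L.
Minimum DO = C_s − D_c = 8.68 − 2.659 = 6.021 mg/L.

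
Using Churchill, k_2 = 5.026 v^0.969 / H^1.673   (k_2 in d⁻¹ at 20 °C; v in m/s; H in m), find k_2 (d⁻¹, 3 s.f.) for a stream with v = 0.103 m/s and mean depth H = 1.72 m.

k_2 ≈ 0.224 d⁻¹

k_2 = 5.026 × 0.103^0.969 / 1.72^1.673 = 5.026 × 0.1105 / 2.478 = 0.2242 d⁻¹.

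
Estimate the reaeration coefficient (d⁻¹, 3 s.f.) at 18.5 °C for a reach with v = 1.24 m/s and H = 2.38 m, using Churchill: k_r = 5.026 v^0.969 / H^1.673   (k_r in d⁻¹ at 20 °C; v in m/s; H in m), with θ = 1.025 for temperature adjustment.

k_r ≈ 1.40 d⁻¹

k_r(20) = 5.026 × 1.24^0.969 / 2.38^1.673 = 5.026 × 1.232 / 4.266 = 1.451 d⁻¹.
k_r(18.5) = 1.451 × 1.025^(18.5−20) = 1.451 × 0.9636 = 1.398 d⁻¹.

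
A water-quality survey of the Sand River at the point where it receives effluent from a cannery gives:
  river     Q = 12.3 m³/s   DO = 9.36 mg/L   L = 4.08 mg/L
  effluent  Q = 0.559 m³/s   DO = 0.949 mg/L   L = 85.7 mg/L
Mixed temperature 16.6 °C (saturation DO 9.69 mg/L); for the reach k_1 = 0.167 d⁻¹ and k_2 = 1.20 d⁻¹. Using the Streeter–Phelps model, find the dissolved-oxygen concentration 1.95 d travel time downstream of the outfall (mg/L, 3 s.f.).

DO ≈ 8.85 mg/L

Mixed DO = (12.3×9.36 + 0.559×0.949)/(12.3+0.559) = 115.7/12.86 = 8.994 mg/L.
Mixed L₀ = (12.3×4.08 + 0.559×85.7)/(12.86) = 98.09/12.86 = 7.628 mg/L.
Initial deficit D₀ = C_s − DO₀ = 9.69 − 8.994 = 0.6956 mg/L.
D(1.95) = [0.167×7.628/(1.20−0.167)](e^(−0.167×1.95) − e^(−1.20×1.95)) + 0.6956 e^(−1.20×1.95)
= 1.233 × (0.7221 − 0.09633) + 0.6956 × 0.09633 = 0.8387 mg/L.
DO = 9.69 − 0.8387 = 8.851 mg/L.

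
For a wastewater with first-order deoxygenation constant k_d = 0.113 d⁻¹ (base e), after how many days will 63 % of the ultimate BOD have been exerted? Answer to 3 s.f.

t ≈ 8.80 d

y/L₀ = 1 − e^(−k_d t) = 0.63 ⇒ e^(−k_d t) = 0.370
t = −ln(0.370) / 0.113 = 0.9943 / 0.113 = 8.799 d.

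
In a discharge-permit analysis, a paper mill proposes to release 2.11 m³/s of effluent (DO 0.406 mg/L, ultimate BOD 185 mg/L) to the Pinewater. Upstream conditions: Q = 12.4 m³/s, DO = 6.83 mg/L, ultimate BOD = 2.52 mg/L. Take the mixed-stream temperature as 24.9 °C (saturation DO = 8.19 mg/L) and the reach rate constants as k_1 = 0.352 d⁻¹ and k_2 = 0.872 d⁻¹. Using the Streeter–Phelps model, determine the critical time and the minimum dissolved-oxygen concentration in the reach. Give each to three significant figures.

Mixed DO = (12.4×6.83 + 2.11×0.406)/(12.4+2.11) = 85.55/14.51 = 5.896 mg/L.
Mixed L₀ = (12.4×2.52 + 2.11×185)/(14.51) = 421.6/14.51 = 29.06 mg/L.
Initial deficit D₀ = C_s − DO₀ = 8.19 − 5.896 = 2.294 mg/L.
t_c = (1/0.5200) ln[(0.872/0.352)(1 − 2.294×0.5200/(0.352×29.06))] = 1.923 × ln(2.188) = 1.506 d.
D_c = (0.352/0.872) × 29.06 × e^(−0.352×1.506) = 0.4037 × 29.06 × 0.5885 = 6.903 mg/L.
Minimum DO = 8.19 − 6.903 = 1.287 mg/L.

t_c ≈ 1.51 d; minimum DO ≈ 1.29 mg/L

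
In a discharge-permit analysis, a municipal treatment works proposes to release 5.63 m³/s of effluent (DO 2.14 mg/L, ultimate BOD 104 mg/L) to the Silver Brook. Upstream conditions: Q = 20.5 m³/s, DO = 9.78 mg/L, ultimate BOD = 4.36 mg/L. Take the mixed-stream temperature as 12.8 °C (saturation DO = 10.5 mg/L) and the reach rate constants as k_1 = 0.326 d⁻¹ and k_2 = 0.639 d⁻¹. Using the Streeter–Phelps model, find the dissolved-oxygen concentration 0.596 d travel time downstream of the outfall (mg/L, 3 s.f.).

Mixed DO = (20.5×9.78 + 5.63×2.14)/(20.5+5.63) = 212.5/26.13 = 8.134 mg/L.
Mixed L₀ = (20.5×4.36 + 5.63×104)/(26.13) = 674.9/26.13 = 25.83 mg/L.
Initial deficit D₀ = C_s − DO₀ = 10.5 − 8.134 = 2.366 mg/L.
D(0.596) = [0.326×25.83/(0.639−0.326)](e^(−0.326×0.596) − e^(−0.639×0.596)) + 2.366 e^(−0.639×0.596)
= 26.90 × (0.8234 − 0.6833) + 2.366 × 0.6833 = 5.386 mg/L.
DO = 10.5 − 5.386 = 5.114 mg/L.

DO ≈ 5.11 mg/L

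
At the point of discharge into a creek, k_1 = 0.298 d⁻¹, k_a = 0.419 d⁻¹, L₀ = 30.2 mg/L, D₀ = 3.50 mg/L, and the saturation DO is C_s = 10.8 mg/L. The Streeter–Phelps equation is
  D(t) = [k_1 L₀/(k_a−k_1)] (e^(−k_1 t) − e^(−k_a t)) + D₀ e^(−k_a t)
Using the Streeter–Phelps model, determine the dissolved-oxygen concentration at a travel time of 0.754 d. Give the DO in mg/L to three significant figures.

DO ≈ 3.07 mg/L

k_1 L₀/(k_a−k_1) = 0.298×30.2/(0.419−0.298) = 9.000/0.1210 = 74.38 mg/L.
e^(−k_1 t) = e^(−0.298×0.7540) = 0.7988; e^(−k_a t) = e^(−0.419×0.7540) = 0.7291.
D = 74.38 × (0.7988 − 0.7291) + 3.50 × 0.7291 = 5.180 + 2.552 = 7.732 mg/L.
DO = C_s − D = 10.8 − 7.732 = 3.068 mg/L.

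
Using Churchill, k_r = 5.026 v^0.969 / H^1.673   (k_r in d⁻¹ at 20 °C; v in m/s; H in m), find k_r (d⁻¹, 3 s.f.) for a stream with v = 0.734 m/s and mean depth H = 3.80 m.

k_r ≈ 0.399 d⁻¹

k_r = 5.026 × 0.734^0.969 / 3.80^1.673 = 5.026 × 0.7411 / 9.332 = 0.3991 d⁻¹.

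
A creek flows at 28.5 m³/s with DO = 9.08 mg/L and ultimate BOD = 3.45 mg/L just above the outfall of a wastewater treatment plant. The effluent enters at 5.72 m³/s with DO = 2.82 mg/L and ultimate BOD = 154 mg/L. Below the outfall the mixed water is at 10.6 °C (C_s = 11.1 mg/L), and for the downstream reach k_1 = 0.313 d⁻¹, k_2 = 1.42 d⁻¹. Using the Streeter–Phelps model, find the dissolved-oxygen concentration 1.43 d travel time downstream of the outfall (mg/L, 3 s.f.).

DO ≈ 6.59 mg/L

Mixed DO = (28.5×9.08 + 5.72×2.82)/(28.5+5.72) = 274.9/34.22 = 8.034 mg/L.
Mixed L₀ = (28.5×3.45 + 5.72×154)/(34.22) = 979.2/34.22 = 28.61 mg/L.
Initial deficit D₀ = C_s − DO₀ = 11.1 − 8.034 = 3.066 mg/L.
D(1.43) = [0.313×28.61/(1.42−0.313)](e^(−0.313×1.43) − e^(−1.42×1.43)) + 3.066 e^(−1.42×1.43)
= 8.091 × (0.6392 − 0.1313) + 3.066 × 0.1313 = 4.512 mg/L.
DO = 11.1 − 4.512 = 6.588 mg/L.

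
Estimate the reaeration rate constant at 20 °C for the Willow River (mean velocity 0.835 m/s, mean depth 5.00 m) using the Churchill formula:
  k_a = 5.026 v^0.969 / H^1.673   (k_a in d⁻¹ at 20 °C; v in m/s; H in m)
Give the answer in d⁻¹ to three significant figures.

k_a ≈ 0.286 d⁻¹

k_a = 5.026 × 0.835^0.969 / 5.00^1.673 = 5.026 × 0.8397 / 14.77 = 0.2857 d⁻¹.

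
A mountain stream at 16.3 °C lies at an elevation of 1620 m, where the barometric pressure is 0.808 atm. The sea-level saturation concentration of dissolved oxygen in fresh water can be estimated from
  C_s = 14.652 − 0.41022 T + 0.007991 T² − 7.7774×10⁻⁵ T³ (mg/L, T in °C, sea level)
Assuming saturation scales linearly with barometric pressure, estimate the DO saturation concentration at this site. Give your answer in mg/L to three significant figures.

At sea level: C_s = 14.652 − 0.41022×16.3 + 0.007991×16.3² − 7.7774×10⁻⁵×16.3³ = 9.752 mg/L.
Pressure correction: C_s' = 9.752 × 0.808 = 7.879 mg/L.

C_s ≈ 7.88 mg/L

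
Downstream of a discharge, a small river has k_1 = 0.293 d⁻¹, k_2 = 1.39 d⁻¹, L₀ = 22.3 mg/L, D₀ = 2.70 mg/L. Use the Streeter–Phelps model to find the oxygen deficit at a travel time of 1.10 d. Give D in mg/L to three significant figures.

k_1 L₀/(k_2−k_1) = 0.293×22.3/(1.39−0.293) = 6.534/1.097 = 5.956 mg/L.
e^(−k_1 t) = e^(−0.293×1.100) = 0.7245; e^(−k_2 t) = e^(−1.39×1.100) = 0.2168.
D = 5.956 × (0.7245 − 0.2168) + 2.70 × 0.2168 = 3.024 + 0.5852 = 3.609 mg/L.

D ≈ 3.61 mg/L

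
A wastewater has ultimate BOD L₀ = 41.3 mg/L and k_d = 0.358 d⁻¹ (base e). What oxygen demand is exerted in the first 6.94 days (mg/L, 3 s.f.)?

y_t = L₀(1 − e^(−k_d t)) = 41.3 × (1 − e^(−0.358×6.94))
= 41.3 × (1 − 0.08337) = 41.3 × 0.9166 = 37.86 mg/L.

y ≈ 37.9 mg/L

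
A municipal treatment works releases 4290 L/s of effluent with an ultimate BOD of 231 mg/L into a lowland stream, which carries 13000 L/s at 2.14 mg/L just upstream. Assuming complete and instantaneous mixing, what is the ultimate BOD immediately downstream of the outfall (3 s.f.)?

Flow-weighted mixing: C = (Q_r C_r + Q_w C_w)/(Q_r + Q_w)
= (13000×2.14 + 4290×231)/(13000 + 4290) = 1.019×10^6/17290 = 58.92 mg/L.

58.9 mg/L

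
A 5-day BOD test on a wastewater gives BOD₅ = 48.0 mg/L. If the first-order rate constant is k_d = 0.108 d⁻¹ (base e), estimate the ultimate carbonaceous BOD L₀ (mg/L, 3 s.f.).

L₀ ≈ 115 mg/L

BOD₅ = L₀(1 − e^(−5k_d)) ⇒ L₀ = BOD₅ / (1 − e^(−5×0.108))
= 48.0 / (1 − 0.5827) = 48.0 / 0.4173 = 115.0 mg/L.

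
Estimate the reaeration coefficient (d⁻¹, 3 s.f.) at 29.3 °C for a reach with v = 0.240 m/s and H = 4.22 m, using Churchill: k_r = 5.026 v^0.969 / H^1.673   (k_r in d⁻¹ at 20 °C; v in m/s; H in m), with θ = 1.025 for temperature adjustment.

k_r ≈ 0.143 d⁻¹

k_r(20) = 5.026 × 0.240^0.969 / 4.22^1.673 = 5.026 × 0.2509 / 11.12 = 0.1134 d⁻¹.
k_r(29.3) = 0.1134 × 1.025^(29.3−20) = 0.1134 × 1.258 = 0.1426 d⁻¹.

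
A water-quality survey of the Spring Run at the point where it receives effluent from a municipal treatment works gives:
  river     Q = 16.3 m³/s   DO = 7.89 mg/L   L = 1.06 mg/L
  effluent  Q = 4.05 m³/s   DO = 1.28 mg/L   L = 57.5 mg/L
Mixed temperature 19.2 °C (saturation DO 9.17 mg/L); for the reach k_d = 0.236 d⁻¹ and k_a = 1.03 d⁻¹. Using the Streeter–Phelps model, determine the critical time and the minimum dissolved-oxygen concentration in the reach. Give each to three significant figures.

t_c ≈ 0.295 d; minimum DO ≈ 6.54 mg/L

Mixed DO = (16.3×7.89 + 4.05×1.28)/(16.3+4.05) = 133.8/20.35 = 6.574 mg/L.
Mixed L₀ = (16.3×1.06 + 4.05×57.5)/(20.35) = 250.2/20.35 = 12.29 mg/L.
Initial deficit D₀ = C_s − DO₀ = 9.17 − 6.574 = 2.596 mg/L.
t_c = (1/0.7940) ln[(1.03/0.236)(1 − 2.596×0.7940/(0.236×12.29))] = 1.259 × ln(1.264) = 0.2951 d.
D_c = (0.236/1.03) × 12.29 × e^(−0.236×0.2951) = 0.2291 × 12.29 × 0.9327 = 2.627 mg/L.
Minimum DO = 9.17 − 2.627 = 6.543 mg/L.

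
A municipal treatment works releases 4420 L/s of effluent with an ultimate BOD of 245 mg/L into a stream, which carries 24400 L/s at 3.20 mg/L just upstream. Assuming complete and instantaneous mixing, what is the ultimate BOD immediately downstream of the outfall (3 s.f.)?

40.3 mg/L

Flow-weighted mixing: C = (Q_r C_r + Q_w C_w)/(Q_r + Q_w)
= (24400×3.20 + 4420×245)/(24400 + 4420) = 1.161×10^6/28820 = 40.28 mg/L.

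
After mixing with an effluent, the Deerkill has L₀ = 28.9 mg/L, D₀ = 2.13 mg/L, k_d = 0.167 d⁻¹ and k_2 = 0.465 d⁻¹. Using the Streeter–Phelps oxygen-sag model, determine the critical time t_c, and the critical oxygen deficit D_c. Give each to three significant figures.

t_c ≈ 2.96 d; D_c ≈ 6.33 mg/L

At the critical point dD/dt = 0, so k_d L₀ e^(−k_d t) = k_2 D. Substituting D(t) from the Streeter–Phelps equation and solving for t gives
t_c = ln[(k_2/k_d)(1 − D₀(k_2−k_d)/(k_d L₀))] / (k_2−k_d).
Here k_2−k_d = 0.2980 d⁻¹ and 1 − D₀(k_2−k_d)/(k_d L₀) = 1 − 2.13×0.2980/(0.167×28.9) = 0.8685, so
t_c = ln(2.784 × 0.8685) / 0.2980 = 0.8830 / 0.2980 = 2.963 d.
L(t_c) = L₀ e^(−k_d t_c) = 28.9 × 0.6097 = 17.62 mg/L, and at the critical point k_2 D_c = k_d L, so D_c = (0.167/0.465) × 17.62 = 6.328 mg/L.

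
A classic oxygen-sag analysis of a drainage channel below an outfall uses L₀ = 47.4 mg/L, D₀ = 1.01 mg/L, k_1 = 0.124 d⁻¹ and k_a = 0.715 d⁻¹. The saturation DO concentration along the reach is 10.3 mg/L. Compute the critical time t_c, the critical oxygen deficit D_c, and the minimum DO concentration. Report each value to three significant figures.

t_c ≈ 2.78 d; D_c ≈ 5.82 mg/L; min DO ≈ 4.48 mg/L

At the critical point dD/dt = 0, so k_1 L₀ e^(−k_1 t) = k_a D. Substituting D(t) from the Streeter–Phelps equation and solving for t gives
t_c = ln[(k_a/k_1)(1 − D₀(k_a−k_1)/(k_1 L₀))] / (k_a−k_1).
Here k_a−k_1 = 0.5910 d⁻¹ and 1 − D₀(k_a−k_1)/(k_1 L₀) = 1 − 1.01×0.5910/(0.124×47.4) = 0.8984, so
t_c = ln(5.766 × 0.8984) / 0.5910 = 1.645 / 0.5910 = 2.783 d.
D_c = (k_1/k_a) L₀ e^(−k_1 t_c) = (0.124/0.715) × 47.4 × e^(−0.124×2.783) = 0.1734 × 47.4 × 0.7081 = 5.821 mg/L.
Minimum DO = C_s − D_c = 10.3 − 5.821 = 4.479 mg/L.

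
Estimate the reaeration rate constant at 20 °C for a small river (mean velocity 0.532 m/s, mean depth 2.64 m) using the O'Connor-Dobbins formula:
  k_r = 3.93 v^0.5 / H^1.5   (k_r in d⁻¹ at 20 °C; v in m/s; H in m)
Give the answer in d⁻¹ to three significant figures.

k_r ≈ 0.668 d⁻¹

k_r = 3.93 × 0.532^0.5 / 2.64^1.5 = 3.93 × 0.7294 / 4.289 = 0.6683 d⁻¹.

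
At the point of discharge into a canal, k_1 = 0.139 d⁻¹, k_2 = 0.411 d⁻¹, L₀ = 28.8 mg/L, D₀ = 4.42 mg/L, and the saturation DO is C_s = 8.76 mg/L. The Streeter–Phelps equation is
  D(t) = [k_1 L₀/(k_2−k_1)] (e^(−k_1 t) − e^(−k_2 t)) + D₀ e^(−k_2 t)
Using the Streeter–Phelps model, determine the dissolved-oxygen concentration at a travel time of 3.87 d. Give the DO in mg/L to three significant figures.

k_1 L₀/(k_2−k_1) = 0.139×28.8/(0.411−0.139) = 4.003/0.2720 = 14.72 mg/L.
e^(−k_1 t) = e^(−0.139×3.870) = 0.5840; e^(−k_2 t) = e^(−0.411×3.870) = 0.2038.
D = 14.72 × (0.5840 − 0.2038) + 4.42 × 0.2038 = 5.595 + 0.9008 = 6.496 mg/L.
DO = C_s − D = 8.76 − 6.496 = 2.264 mg/L.

DO ≈ 2.26 mg/L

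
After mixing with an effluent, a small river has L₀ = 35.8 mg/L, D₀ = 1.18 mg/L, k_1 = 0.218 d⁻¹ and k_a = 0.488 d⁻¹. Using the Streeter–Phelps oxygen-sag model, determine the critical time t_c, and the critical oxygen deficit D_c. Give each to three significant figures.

With k_a/k_1 = 2.239 and 1 − D₀(k_a−k_1)/(k_1 L₀) = 0.9592,
t_c = ln(2.239 × 0.9592) / (0.488 − 0.218) = ln(2.147) / 0.2700 = 0.7641/0.2700 = 2.830 d.
L(t_c) = L₀ e^(−k_1 t_c) = 35.8 × 0.5396 = 19.32 mg/L, and at the critical point k_a D_c = k_1 L, so D_c = (0.218/0.488) × 19.32 = 8.629 mg/L.

t_c ≈ 2.83 d; D_c ≈ 8.63 mg/L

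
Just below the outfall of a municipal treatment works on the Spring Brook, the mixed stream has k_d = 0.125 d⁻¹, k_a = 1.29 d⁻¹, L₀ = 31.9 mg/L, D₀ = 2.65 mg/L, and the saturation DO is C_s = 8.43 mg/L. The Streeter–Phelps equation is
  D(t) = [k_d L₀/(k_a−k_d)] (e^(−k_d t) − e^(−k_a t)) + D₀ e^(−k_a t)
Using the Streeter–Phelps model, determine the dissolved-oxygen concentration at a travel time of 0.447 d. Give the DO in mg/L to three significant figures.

DO ≈ 5.63 mg/L

k_d L₀/(k_a−k_d) = 0.125×31.9/(1.29−0.125) = 3.987/1.165 = 3.423 mg/L.
e^(−k_d t) = e^(−0.125×0.4470) = 0.9457; e^(−k_a t) = e^(−1.29×0.4470) = 0.5618.
D = 3.423 × (0.9457 − 0.5618) + 2.65 × 0.5618 = 1.314 + 1.489 = 2.803 mg/L.
DO = C_s − D = 8.43 − 2.803 = 5.627 mg/L.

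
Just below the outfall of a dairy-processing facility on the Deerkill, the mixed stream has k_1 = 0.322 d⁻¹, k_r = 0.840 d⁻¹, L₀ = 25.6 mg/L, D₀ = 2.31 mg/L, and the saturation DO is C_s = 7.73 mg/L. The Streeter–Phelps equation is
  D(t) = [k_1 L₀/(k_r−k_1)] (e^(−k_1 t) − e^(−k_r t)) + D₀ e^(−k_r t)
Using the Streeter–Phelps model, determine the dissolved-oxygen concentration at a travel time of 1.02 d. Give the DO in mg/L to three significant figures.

k_1 L₀/(k_r−k_1) = 0.322×25.6/(0.840−0.322) = 8.243/0.5180 = 15.91 mg/L.
e^(−k_1 t) = e^(−0.322×1.020) = 0.7200; e^(−k_r t) = e^(−0.840×1.020) = 0.4245.
D = 15.91 × (0.7200 − 0.4245) + 2.31 × 0.4245 = 4.703 + 0.9806 = 5.684 mg/L.
DO = C_s − D = 7.73 − 5.684 = 2.046 mg/L.

DO ≈ 2.05 mg/L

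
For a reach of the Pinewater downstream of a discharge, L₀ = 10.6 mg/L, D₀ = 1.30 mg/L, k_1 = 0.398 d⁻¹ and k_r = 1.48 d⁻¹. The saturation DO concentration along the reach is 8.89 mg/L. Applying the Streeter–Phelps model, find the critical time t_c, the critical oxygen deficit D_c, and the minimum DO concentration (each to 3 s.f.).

With k_r/k_1 = 3.719 and 1 − D₀(k_r−k_1)/(k_1 L₀) = 0.6666,
t_c = ln(3.719 × 0.6666) / (1.48 − 0.398) = ln(2.479) / 1.082 = 0.9078/1.082 = 0.8390 d.
D_c = (k_1/k_r) L₀ e^(−k_1 t_c) = (0.398/1.48) × 10.6 × e^(−0.398×0.8390) = 0.2689 × 10.6 × 0.7161 = 2.041 mg/L.
Minimum DO = C_s − D_c = 8.89 − 2.041 = 6.849 mg/L.

t_c ≈ 0.839 d; D_c ≈ 2.04 mg/L; min DO ≈ 6.85 mg/L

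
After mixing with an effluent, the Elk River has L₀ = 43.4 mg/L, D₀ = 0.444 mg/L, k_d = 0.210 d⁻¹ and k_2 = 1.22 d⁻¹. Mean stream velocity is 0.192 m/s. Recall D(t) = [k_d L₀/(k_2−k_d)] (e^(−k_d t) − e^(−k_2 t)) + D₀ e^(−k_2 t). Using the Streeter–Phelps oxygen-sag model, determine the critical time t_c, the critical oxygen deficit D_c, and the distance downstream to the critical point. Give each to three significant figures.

t_c ≈ 1.69 d; D_c ≈ 5.24 mg/L; x_c ≈ 28.1 km

With k_2/k_d = 5.810 and 1 − D₀(k_2−k_d)/(k_d L₀) = 0.9508,
t_c = ln(5.810 × 0.9508) / (1.22 − 0.210) = ln(5.524) / 1.010 = 1.709/1.010 = 1.692 d.
L(t_c) = L₀ e^(−k_d t_c) = 43.4 × 0.7009 = 30.42 mg/L, and at the critical point k_2 D_c = k_d L, so D_c = (0.210/1.22) × 30.42 = 5.236 mg/L.
x_c = v t_c = 0.192 m/s × 1.692 d × 86400 s/d = 28070 m ≈ 28.1 km.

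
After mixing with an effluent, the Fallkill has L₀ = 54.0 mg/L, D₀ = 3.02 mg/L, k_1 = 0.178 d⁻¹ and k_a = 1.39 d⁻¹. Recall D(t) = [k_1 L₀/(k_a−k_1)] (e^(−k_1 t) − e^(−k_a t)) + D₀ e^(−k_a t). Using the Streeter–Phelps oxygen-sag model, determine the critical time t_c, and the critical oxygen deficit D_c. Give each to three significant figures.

t_c ≈ 1.30 d; D_c ≈ 5.49 mg/L

With k_a/k_1 = 7.809 and 1 − D₀(k_a−k_1)/(k_1 L₀) = 0.6192,
t_c = ln(7.809 × 0.6192) / (1.39 − 0.178) = ln(4.835) / 1.212 = 1.576/1.212 = 1.300 d.
D_c = (k_1/k_a) L₀ e^(−k_1 t_c) = (0.178/1.39) × 54.0 × e^(−0.178×1.300) = 0.1281 × 54.0 × 0.7934 = 5.486 mg/L.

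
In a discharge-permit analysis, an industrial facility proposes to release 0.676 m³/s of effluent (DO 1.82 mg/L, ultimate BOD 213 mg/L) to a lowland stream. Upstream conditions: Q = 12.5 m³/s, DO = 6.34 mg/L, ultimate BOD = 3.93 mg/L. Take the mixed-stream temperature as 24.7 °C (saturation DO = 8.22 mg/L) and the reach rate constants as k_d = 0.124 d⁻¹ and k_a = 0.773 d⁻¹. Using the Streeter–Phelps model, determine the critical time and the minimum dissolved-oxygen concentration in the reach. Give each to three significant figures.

t_c ≈ 0.658 d; minimum DO ≈ 6.05 mg/L

Mixed DO = (12.5×6.34 + 0.676×1.82)/(12.5+0.676) = 80.48/13.18 = 6.108 mg/L.
Mixed L₀ = (12.5×3.93 + 0.676×213)/(13.18) = 193.1/13.18 = 14.66 mg/L.
Initial deficit D₀ = C_s − DO₀ = 8.22 − 6.108 = 2.112 mg/L.
t_c = (1/0.6490) ln[(0.773/0.124)(1 − 2.112×0.6490/(0.124×14.66))] = 1.541 × ln(1.532) = 0.6578 d.
D_c = (0.124/0.773) × 14.66 × e^(−0.124×0.6578) = 0.1604 × 14.66 × 0.9217 = 2.167 mg/L.
Minimum DO = 8.22 − 2.167 = 6.053 mg/L.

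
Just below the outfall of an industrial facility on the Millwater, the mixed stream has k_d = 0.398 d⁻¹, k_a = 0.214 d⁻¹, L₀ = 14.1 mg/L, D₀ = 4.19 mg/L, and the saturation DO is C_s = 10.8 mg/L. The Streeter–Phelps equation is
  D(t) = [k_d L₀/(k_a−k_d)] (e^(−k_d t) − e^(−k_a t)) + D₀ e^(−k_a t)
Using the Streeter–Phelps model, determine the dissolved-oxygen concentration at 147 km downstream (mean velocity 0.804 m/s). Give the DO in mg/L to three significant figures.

DO ≈ 1.88 mg/L

Travel time t = x/v = 147 km / (0.804 m/s) = 147000 m / 0.804 m/s = 182800 s = 2.116 d.
k_d L₀/(k_a−k_d) = 0.398×14.1/(0.214−0.398) = 5.612/-0.1840 = -30.50 mg/L.
e^(−k_d t) = e^(−0.398×2.116) = 0.4307; e^(−k_a t) = e^(−0.214×2.116) = 0.6358.
D = -30.50 × (0.4307 − 0.6358) + 4.19 × 0.6358 = 6.254 + 2.664 = 8.918 mg/L.
DO = C_s − D = 10.8 − 8.918 = 1.882 mg/L.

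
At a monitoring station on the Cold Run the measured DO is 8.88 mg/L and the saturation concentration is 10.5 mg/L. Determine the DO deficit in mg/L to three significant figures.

D ≈ 1.62 mg/L

D = C_s − C = 10.5 − 8.88 = 1.62 mg/L.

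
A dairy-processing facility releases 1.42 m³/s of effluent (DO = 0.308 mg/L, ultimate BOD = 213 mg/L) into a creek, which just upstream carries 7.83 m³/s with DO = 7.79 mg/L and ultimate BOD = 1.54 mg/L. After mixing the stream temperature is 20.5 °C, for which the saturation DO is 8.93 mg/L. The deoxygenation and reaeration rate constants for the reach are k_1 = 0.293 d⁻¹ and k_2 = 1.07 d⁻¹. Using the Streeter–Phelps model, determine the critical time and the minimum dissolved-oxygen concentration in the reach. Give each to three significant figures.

t_c ≈ 1.41 d; minimum DO ≈ 2.78 mg/L

Mixed DO = (7.83×7.79 + 1.42×0.308)/(7.83+1.42) = 61.43/9.250 = 6.641 mg/L.
Mixed L₀ = (7.83×1.54 + 1.42×213)/(9.250) = 314.5/9.250 = 34.00 mg/L.
Initial deficit D₀ = C_s − DO₀ = 8.93 − 6.641 = 2.289 mg/L.
t_c = (1/0.7770) ln[(1.07/0.293)(1 − 2.289×0.7770/(0.293×34.00))] = 1.287 × ln(3.000) = 1.414 d.
D_c = (0.293/1.07) × 34.00 × e^(−0.293×1.414) = 0.2738 × 34.00 × 0.6608 = 6.153 mg/L.
Minimum DO = 8.93 − 6.153 = 2.777 mg/L.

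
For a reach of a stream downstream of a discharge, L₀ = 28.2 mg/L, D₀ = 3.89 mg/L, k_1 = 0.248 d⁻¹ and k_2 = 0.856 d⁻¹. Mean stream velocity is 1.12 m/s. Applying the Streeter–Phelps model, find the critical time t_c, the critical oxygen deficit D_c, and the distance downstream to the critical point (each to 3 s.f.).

At the critical point dD/dt = 0, so k_1 L₀ e^(−k_1 t) = k_2 D. Substituting D(t) from the Streeter–Phelps equation and solving for t gives
t_c = ln[(k_2/k_1)(1 − D₀(k_2−k_1)/(k_1 L₀))] / (k_2−k_1).
Here k_2−k_1 = 0.6080 d⁻¹ and 1 − D₀(k_2−k_1)/(k_1 L₀) = 1 − 3.89×0.6080/(0.248×28.2) = 0.6618, so
t_c = ln(3.452 × 0.6618) / 0.6080 = 0.8261 / 0.6080 = 1.359 d.
L(t_c) = L₀ e^(−k_1 t_c) = 28.2 × 0.7139 = 20.13 mg/L, and at the critical point k_2 D_c = k_1 L, so D_c = (0.248/0.856) × 20.13 = 5.833 mg/L.
x_c = v t_c = 1.12 m/s × 1.359 d × 86400 s/d = 131500 m ≈ 131 km.

t_c ≈ 1.36 d; D_c ≈ 5.83 mg/L; x_c ≈ 131 km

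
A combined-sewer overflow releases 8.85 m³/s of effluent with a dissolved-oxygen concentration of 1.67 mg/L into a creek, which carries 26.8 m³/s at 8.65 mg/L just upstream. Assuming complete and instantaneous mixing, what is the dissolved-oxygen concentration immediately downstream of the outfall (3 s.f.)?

6.92 mg/L

Flow-weighted mixing: C = (Q_r C_r + Q_w C_w)/(Q_r + Q_w)
= (26.8×8.65 + 8.85×1.67)/(26.8 + 8.85) = 246.6/35.65 = 6.917 mg/L.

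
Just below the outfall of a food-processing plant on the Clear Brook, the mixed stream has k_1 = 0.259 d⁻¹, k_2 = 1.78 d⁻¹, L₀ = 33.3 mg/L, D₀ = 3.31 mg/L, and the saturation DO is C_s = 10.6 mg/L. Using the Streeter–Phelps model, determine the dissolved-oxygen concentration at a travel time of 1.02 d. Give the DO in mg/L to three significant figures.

k_1 L₀/(k_2−k_1) = 0.259×33.3/(1.78−0.259) = 8.625/1.521 = 5.670 mg/L.
e^(−k_1 t) = e^(−0.259×1.020) = 0.7678; e^(−k_2 t) = e^(−1.78×1.020) = 0.1627.
D = 5.670 × (0.7678 − 0.1627) + 3.31 × 0.1627 = 3.431 + 0.5387 = 3.970 mg/L.
DO = C_s − D = 10.6 − 3.970 = 6.630 mg/L.

DO ≈ 6.63 mg/L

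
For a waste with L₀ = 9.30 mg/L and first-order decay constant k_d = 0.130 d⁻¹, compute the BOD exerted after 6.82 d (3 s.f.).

y ≈ 5.47 mg/L

y_t = L₀(1 − e^(−k_d t)) = 9.30 × (1 − e^(−0.130×6.82))
= 9.30 × (1 − 0.4121) = 9.30 × 0.5879 = 5.468 mg/L.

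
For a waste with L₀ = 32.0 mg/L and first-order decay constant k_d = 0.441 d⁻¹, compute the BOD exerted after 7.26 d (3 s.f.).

y_t = L₀(1 − e^(−k_d t)) = 32.0 × (1 − e^(−0.441×7.26))
= 32.0 × (1 − 0.04069) = 32.0 × 0.9593 = 30.70 mg/L.

y ≈ 30.7 mg/L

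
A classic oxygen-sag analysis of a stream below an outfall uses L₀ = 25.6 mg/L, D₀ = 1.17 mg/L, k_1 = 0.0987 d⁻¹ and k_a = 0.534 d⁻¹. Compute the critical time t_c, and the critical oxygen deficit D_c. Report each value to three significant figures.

t_c ≈ 3.36 d; D_c ≈ 3.40 mg/L

t_c = [1/(k_a−k_1)] ln[(k_a/k_1)(1 − D₀(k_a−k_1)/(k_1 L₀))]
= [1/(0.534−0.0987)] ln[(0.534/0.0987)(1 − 1.17×0.4353/(0.0987×25.6))]
= (1/0.4353) ln[5.410 × 0.7984] = 2.297 × ln(4.320) = 2.297 × 1.463 = 3.361 d.
L(t_c) = L₀ e^(−k_1 t_c) = 25.6 × 0.7177 = 18.37 mg/L, and at the critical point k_a D_c = k_1 L, so D_c = (0.0987/0.534) × 18.37 = 3.396 mg/L.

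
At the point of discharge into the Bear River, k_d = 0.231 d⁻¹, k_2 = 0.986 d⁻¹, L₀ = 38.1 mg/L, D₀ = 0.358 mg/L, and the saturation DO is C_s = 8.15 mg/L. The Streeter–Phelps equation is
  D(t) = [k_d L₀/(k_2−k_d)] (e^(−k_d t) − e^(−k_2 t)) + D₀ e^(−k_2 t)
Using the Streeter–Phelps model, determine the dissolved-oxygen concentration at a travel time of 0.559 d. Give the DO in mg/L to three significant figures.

DO ≈ 4.42 mg/L

k_d L₀/(k_2−k_d) = 0.231×38.1/(0.986−0.231) = 8.801/0.7550 = 11.66 mg/L.
e^(−k_d t) = e^(−0.231×0.5590) = 0.8789; e^(−k_2 t) = e^(−0.986×0.5590) = 0.5763.
D = 11.66 × (0.8789 − 0.5763) + 0.358 × 0.5763 = 3.527 + 0.2063 = 3.734 mg/L.
DO = C_s − D = 8.15 − 3.734 = 4.416 mg/L.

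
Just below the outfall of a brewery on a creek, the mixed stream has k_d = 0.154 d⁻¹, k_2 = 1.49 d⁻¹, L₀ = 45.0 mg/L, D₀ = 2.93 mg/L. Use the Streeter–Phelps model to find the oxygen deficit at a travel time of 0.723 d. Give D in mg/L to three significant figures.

D ≈ 3.87 mg/L

k_d L₀/(k_2−k_d) = 0.154×45.0/(1.49−0.154) = 6.930/1.336 = 5.187 mg/L.
e^(−k_d t) = e^(−0.154×0.7230) = 0.8946; e^(−k_2 t) = e^(−1.49×0.7230) = 0.3405.
D = 5.187 × (0.8946 − 0.3405) + 2.93 × 0.3405 = 2.874 + 0.9977 = 3.872 mg/L.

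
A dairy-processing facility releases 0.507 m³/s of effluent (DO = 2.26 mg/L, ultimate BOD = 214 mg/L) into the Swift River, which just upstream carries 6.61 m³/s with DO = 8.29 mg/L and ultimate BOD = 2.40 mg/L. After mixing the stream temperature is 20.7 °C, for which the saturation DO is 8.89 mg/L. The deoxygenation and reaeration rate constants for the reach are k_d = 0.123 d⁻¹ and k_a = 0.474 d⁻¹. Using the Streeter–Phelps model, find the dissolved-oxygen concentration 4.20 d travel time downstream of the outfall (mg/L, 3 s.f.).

Mixed DO = (6.61×8.29 + 0.507×2.26)/(6.61+0.507) = 55.94/7.117 = 7.860 mg/L.
Mixed L₀ = (6.61×2.40 + 0.507×214)/(7.117) = 124.4/7.117 = 17.47 mg/L.
Initial deficit D₀ = C_s − DO₀ = 8.89 − 7.860 = 1.030 mg/L.
D(4.20) = [0.123×17.47/(0.474−0.123)](e^(−0.123×4.20) − e^(−0.474×4.20)) + 1.030 e^(−0.474×4.20)
= 6.123 × (0.5965 − 0.1366) + 1.030 × 0.1366 = 2.957 mg/L.
DO = 8.89 − 2.957 = 5.933 mg/L.

DO ≈ 5.93 mg/L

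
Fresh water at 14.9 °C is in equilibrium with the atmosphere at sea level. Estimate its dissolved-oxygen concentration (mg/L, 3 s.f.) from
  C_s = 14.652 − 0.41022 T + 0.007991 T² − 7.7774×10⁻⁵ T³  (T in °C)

C_s ≈ 10.1 mg/L

C_s = 14.652 − 0.41022×14.9 + 0.007991×14.9² − 7.7774×10⁻⁵×14.9³ = 10.06 mg/L.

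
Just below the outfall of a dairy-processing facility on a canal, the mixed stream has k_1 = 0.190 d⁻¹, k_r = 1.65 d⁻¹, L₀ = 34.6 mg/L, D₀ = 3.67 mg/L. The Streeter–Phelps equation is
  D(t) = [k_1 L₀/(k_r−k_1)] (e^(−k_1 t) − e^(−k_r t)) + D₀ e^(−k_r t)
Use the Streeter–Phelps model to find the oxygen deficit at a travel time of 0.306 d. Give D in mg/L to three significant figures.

D ≈ 3.75 mg/L

k_1 L₀/(k_r−k_1) = 0.190×34.6/(1.65−0.190) = 6.574/1.460 = 4.503 mg/L.
e^(−k_1 t) = e^(−0.190×0.3060) = 0.9435; e^(−k_r t) = e^(−1.65×0.3060) = 0.6036.
D = 4.503 × (0.9435 − 0.6036) + 3.67 × 0.6036 = 1.531 + 2.215 = 3.746 mg/L.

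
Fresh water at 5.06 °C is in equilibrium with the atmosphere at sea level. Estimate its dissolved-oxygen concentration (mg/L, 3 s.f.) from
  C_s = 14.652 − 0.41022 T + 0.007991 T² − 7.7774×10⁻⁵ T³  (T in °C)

C_s ≈ 12.8 mg/L

C_s = 14.652 − 0.41022×5.06 + 0.007991×5.06² − 7.7774×10⁻⁵×5.06³ = 12.77 mg/L.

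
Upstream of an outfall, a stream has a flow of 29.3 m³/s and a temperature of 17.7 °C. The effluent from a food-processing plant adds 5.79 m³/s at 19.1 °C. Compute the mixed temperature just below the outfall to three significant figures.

17.9 °C

Flow-weighted mixing: C = (Q_r C_r + Q_w C_w)/(Q_r + Q_w)
= (29.3×17.7 + 5.79×19.1)/(29.3 + 5.79) = 629.2/35.09 = 17.93 °C.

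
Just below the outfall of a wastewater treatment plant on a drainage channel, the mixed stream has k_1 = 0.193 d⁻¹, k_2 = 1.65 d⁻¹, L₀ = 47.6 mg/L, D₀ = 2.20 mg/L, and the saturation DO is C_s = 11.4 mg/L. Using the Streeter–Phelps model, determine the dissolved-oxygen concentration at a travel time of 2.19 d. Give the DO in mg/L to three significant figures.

k_1 L₀/(k_2−k_1) = 0.193×47.6/(1.65−0.193) = 9.187/1.457 = 6.305 mg/L.
e^(−k_1 t) = e^(−0.193×2.190) = 0.6553; e^(−k_2 t) = e^(−1.65×2.190) = 0.02696.
D = 6.305 × (0.6553 − 0.02696) + 2.20 × 0.02696 = 3.962 + 0.05931 = 4.021 mg/L.
DO = C_s − D = 11.4 − 4.021 = 7.379 mg/L.

DO ≈ 7.38 mg/L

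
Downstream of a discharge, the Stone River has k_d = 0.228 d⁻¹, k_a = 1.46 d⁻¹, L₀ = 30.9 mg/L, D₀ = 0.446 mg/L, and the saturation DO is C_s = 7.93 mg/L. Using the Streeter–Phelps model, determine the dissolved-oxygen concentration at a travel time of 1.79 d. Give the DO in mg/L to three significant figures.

k_d L₀/(k_a−k_d) = 0.228×30.9/(1.46−0.228) = 7.045/1.232 = 5.719 mg/L.
e^(−k_d t) = e^(−0.228×1.790) = 0.6649; e^(−k_a t) = e^(−1.46×1.790) = 0.07328.
D = 5.719 × (0.6649 − 0.07328) + 0.446 × 0.07328 = 3.383 + 0.03269 = 3.416 mg/L.
DO = C_s − D = 7.93 − 3.416 = 4.514 mg/L.

DO ≈ 4.51 mg/L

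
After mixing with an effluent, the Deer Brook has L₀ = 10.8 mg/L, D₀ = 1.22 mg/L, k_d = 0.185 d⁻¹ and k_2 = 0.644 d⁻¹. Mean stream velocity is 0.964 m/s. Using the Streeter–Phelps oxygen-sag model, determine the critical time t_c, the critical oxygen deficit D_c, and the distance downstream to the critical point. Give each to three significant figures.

t_c = [1/(k_2−k_d)] ln[(k_2/k_d)(1 − D₀(k_2−k_d)/(k_d L₀))]
= [1/(0.644−0.185)] ln[(0.644/0.185)(1 − 1.22×0.4590/(0.185×10.8))]
= (1/0.4590) ln[3.481 × 0.7197] = 2.179 × ln(2.505) = 2.179 × 0.9185 = 2.001 d.
L(t_c) = L₀ e^(−k_d t_c) = 10.8 × 0.6906 = 7.459 mg/L, and at the critical point k_2 D_c = k_d L, so D_c = (0.185/0.644) × 7.459 = 2.143 mg/L.
x_c = v t_c = 0.964 m/s × 2.001 d × 86400 s/d = 166700 m ≈ 167 km.

t_c ≈ 2.00 d; D_c ≈ 2.14 mg/L; x_c ≈ 167 km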